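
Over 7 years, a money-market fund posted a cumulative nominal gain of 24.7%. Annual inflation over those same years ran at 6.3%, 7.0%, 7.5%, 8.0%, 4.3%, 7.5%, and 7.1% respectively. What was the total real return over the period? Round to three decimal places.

-21.362%

Cumulative inflation factor: 1.063 × 1.070 × 1.075 × 1.080 × 1.043 × 1.075 × 1.071 ≈ 1.58574.
Nominal growth factor: 1.24700. Real growth factor = 1.24700 / 1.58574 ≈ 0.78638.
Total real return ≈ -21.3615%.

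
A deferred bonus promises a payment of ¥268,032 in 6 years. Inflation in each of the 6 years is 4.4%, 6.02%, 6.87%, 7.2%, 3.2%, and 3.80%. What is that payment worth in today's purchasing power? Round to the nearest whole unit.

Price-level factor over 6 years: 1.044 × 1.0602 × 1.0687 × 1.072 × 1.032 × 1.0380 ≈ 1.3583633148.
Purchasing power today: ¥268,032 divided by that factor.

¥197,320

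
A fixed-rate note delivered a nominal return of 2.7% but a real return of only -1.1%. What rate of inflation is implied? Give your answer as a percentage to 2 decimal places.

From (1+r_nom) = (1+r_real)(1+π), we get 1+π = (1 + 2.7%)/(1 − 1.1%) = 1.027/0.989 ≈ 1.03842.
So π ≈ 3.8423%.

3.84%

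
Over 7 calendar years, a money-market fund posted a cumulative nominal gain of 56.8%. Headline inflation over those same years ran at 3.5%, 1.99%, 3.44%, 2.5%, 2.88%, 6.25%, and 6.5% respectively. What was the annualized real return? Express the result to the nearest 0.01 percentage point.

2.68%

Cumulative inflation factor: 1.035 × 1.0199 × 1.0344 × 1.025 × 1.0288 × 1.0625 × 1.065 ≈ 1.30293.
Nominal growth factor: 1.56800. Real growth factor = 1.56800 / 1.30293 ≈ 1.20344.
Annualized: 1.20344^(1/7) − 1 ≈ 0.02681.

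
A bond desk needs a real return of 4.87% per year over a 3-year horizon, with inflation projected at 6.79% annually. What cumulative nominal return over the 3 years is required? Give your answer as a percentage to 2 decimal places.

Required annual nominal rate: (1+4.87%)(1+6.79%) − 1 = 11.990673%.
Cumulative over 3 years: (1 + 0.11990673)^3 − 1 ≈ 0.40458.

40.46%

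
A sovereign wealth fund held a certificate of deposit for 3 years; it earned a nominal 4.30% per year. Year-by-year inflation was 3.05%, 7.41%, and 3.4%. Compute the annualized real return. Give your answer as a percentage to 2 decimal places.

Cumulative inflation factor: 1.0305 × 1.0741 × 1.034 ≈ 1.14449.
Nominal growth factor: 1.13463. Real growth factor = 1.13463 / 1.14449 ≈ 0.99138.
Annualized: 0.99138^(1/3) − 1 ≈ -0.00288.

-0.29%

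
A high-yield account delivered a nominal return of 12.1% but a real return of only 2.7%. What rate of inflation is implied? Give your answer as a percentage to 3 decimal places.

From (1+r_nom) = (1+r_real)(1+π), we get 1+π = (1 + 12.1%)/(1 + 2.7%) = 1.121/1.027 ≈ 1.09153.
So π ≈ 9.1529%.

9.153%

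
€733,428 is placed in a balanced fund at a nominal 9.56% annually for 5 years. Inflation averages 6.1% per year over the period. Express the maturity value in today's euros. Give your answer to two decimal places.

€861,074.41

Nominal value at maturity: €733,428 × (1 + 9.56%)^5 ≈ €1,157,757.50.
Price-level factor over 5 years: (1 + 6.1%)^5 ≈ 1.3445498838.
The maturity value deflated by that factor is the answer in today's purchasing power.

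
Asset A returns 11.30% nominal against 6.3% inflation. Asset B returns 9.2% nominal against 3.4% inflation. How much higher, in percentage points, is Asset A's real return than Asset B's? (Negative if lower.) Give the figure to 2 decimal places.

-0.91

Asset A real return: 1.1130/1.063 − 1 = 4.704%.
Asset B real return: 1.092/1.034 − 1 = 5.609%.
Difference: 4.704 − 5.609 = -0.905 pp.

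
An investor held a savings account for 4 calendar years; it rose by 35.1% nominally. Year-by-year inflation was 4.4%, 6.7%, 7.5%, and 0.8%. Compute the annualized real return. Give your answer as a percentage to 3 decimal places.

Cumulative inflation factor: 1.044 × 1.067 × 1.075 × 1.008 ≈ 1.20707.
Nominal growth factor: 1.35100. Real growth factor = 1.35100 / 1.20707 ≈ 1.11924.
Annualized: 1.11924^(1/4) − 1 ≈ 0.02856.

2.856%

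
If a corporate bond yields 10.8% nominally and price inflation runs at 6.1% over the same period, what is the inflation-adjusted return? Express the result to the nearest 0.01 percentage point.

Real return via the Fisher equation: (1 + 10.8%)/(1 + 6.1%) − 1 = 1.108/1.061 − 1 ≈ 0.04430.

4.43%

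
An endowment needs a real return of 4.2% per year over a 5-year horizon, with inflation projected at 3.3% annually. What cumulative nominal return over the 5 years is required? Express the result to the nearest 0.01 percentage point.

44.49%

Required annual nominal rate: (1+4.2%)(1+3.3%) − 1 = 7.6386%.
Cumulative over 5 years: (1 + 0.076386)^5 − 1 ≈ 0.44491.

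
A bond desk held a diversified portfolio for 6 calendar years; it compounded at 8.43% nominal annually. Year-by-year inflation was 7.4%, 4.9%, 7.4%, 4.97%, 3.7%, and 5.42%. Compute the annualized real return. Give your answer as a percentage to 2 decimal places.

Cumulative inflation factor: 1.074 × 1.049 × 1.074 × 1.0497 × 1.037 × 1.0542 ≈ 1.38852.
Nominal growth factor: 1.62516. Real growth factor = 1.62516 / 1.38852 ≈ 1.17043.
Annualized: 1.17043^(1/6) − 1 ≈ 0.02658.

2.66%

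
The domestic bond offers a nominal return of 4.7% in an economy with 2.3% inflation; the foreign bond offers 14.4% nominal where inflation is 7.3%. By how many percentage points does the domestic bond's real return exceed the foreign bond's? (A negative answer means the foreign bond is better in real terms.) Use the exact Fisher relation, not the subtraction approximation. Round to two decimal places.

-4.27

The domestic bond real return: 1.047/1.023 − 1 = 2.346%.
The foreign bond real return: 1.144/1.073 − 1 = 6.617%.
Difference: 2.346 − 6.617 = -4.271 pp.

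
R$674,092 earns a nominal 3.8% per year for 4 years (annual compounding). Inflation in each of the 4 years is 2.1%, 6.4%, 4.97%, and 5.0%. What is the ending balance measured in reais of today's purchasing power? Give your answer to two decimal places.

Nominal value at maturity: R$674,092 × (1 + 3.8%)^4 ≈ R$782,543.68.
Price-level factor over 4 years: 1.021 × 1.064 × 1.0497 × 1.050 ≈ 1.1973520616.
Dividing the nominal maturity value by the price-level factor gives the value in today's money.

R$653,561.89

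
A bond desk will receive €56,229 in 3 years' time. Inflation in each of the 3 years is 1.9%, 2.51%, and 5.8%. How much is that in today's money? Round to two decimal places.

Price-level factor over 3 years: 1.019 × 1.0251 × 1.058 = 1.1051623602.
Purchasing power today: €56,229 divided by that factor.

€50,878.50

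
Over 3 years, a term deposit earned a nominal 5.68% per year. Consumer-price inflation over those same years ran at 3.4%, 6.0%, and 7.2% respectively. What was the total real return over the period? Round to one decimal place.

0.5%

Cumulative inflation factor: 1.034 × 1.060 × 1.072 ≈ 1.17495.
Nominal growth factor: 1.18026. Real growth factor = 1.18026 / 1.17495 ≈ 1.00452.
Total real return ≈ 0.4517%.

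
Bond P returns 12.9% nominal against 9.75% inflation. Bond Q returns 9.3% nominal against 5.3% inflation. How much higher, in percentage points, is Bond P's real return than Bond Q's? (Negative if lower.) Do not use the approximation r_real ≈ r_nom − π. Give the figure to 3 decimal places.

Bond P real return: 1.129/1.0975 − 1 = 2.8702%.
Bond Q real return: 1.093/1.053 − 1 = 3.7987%.
Difference: 2.8702 − 3.7987 = -0.9285 pp.

-0.929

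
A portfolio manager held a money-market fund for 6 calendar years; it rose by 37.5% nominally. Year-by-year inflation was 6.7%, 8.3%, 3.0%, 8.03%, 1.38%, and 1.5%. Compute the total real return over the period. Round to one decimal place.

Cumulative inflation factor: 1.067 × 1.083 × 1.030 × 1.0803 × 1.0138 × 1.015 ≈ 1.32310.
Nominal growth factor: 1.37500. Real growth factor = 1.37500 / 1.32310 ≈ 1.03923.
Total real return ≈ 3.9226%.

3.9%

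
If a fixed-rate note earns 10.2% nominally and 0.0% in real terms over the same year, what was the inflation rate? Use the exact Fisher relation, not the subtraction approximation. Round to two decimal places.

10.20%

From (1+r_nom) = (1+r_real)(1+π), we get 1+π = (1 + 10.2%)/(1 + 0.0%) = 1.102/1.000 ≈ 1.10200.
So π ≈ 10.2000%.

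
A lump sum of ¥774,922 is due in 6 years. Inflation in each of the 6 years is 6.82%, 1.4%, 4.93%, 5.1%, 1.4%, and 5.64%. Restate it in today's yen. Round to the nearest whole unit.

¥605,618

Price-level factor over 6 years: 1.0682 × 1.014 × 1.0493 × 1.051 × 1.014 × 1.0564 ≈ 1.2795559041.
Purchasing power today: ¥774,922 divided by that factor.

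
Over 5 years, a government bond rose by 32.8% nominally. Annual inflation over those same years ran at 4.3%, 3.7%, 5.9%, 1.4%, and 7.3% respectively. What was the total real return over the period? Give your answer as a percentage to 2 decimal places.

6.56%

Cumulative inflation factor: 1.043 × 1.037 × 1.059 × 1.014 × 1.073 ≈ 1.24623.
Nominal growth factor: 1.32800. Real growth factor = 1.32800 / 1.24623 ≈ 1.06562.
Total real return ≈ 6.5618%.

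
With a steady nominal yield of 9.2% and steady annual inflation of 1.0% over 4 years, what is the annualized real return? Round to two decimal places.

With constant rates the annual real return is the same each year: (1+9.2%)/(1+1.0%) − 1 = 0.08119.

8.12%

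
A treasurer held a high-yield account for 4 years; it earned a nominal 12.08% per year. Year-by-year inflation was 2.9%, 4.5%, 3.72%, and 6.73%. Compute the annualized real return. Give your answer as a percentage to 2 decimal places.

Cumulative inflation factor: 1.029 × 1.045 × 1.0372 × 1.0673 ≈ 1.19037.
Nominal growth factor: 1.57802. Real growth factor = 1.57802 / 1.19037 ≈ 1.32566.
Annualized: 1.32566^(1/4) − 1 ≈ 0.07302.

7.30%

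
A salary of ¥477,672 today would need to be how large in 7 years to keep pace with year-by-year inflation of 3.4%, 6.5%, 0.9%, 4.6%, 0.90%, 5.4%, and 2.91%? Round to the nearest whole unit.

Cumulative price-level factor: 1.034 × 1.065 × 1.009 × 1.046 × 1.0090 × 1.054 × 1.0291 ≈ 1.2719860624.
Multiplying ¥477,672 by the price-level factor gives the future nominal sum.

¥607,592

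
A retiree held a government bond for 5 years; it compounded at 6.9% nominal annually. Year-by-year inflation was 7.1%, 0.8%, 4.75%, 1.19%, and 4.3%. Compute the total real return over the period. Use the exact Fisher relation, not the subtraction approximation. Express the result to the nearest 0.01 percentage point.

Cumulative inflation factor: 1.071 × 1.008 × 1.0475 × 1.0119 × 1.043 ≈ 1.19351.
Nominal growth factor: 1.39601. Real growth factor = 1.39601 / 1.19351 ≈ 1.16967.
Total real return ≈ 16.9668%.

16.97%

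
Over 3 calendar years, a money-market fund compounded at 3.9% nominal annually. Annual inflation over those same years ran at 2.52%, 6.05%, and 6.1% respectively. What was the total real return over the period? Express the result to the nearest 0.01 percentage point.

Cumulative inflation factor: 1.0252 × 1.0605 × 1.061 ≈ 1.15355.
Nominal growth factor: 1.12162. Real growth factor = 1.12162 / 1.15355 ≈ 0.97233.
Total real return ≈ -2.7674%.

-2.77%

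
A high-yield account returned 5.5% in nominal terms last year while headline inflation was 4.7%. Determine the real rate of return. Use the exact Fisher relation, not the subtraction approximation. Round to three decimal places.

0.764%

Real return via the Fisher equation: (1 + 5.5%)/(1 + 4.7%) − 1 = 1.055/1.047 − 1 ≈ 0.00764.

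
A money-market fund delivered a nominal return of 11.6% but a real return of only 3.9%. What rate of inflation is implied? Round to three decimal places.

7.411%

From (1+r_nom) = (1+r_real)(1+π), we get 1+π = (1 + 11.6%)/(1 + 3.9%) = 1.116/1.039 ≈ 1.07411.
So π ≈ 7.4110%.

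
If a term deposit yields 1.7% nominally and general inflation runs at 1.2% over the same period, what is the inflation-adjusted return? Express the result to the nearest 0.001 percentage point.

0.494%

Real return via the Fisher equation: (1 + 1.7%)/(1 + 1.2%) − 1 = 1.017/1.012 − 1 ≈ 0.00494.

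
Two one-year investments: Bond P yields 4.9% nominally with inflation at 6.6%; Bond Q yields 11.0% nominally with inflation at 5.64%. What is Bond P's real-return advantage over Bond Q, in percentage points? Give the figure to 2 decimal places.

-6.67

Bond P real return: 1.049/1.066 − 1 = -1.595%.
Bond Q real return: 1.110/1.0564 − 1 = 5.074%.
Difference: -1.595 − 5.074 = -6.669 pp.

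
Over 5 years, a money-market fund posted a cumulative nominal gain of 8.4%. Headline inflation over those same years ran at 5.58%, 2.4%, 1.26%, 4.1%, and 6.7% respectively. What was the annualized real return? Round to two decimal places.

Cumulative inflation factor: 1.0558 × 1.024 × 1.0126 × 1.041 × 1.067 ≈ 1.21600.
Nominal growth factor: 1.08400. Real growth factor = 1.08400 / 1.21600 ≈ 0.89145.
Annualized: 0.89145^(1/5) − 1 ≈ -0.02272.

-2.27%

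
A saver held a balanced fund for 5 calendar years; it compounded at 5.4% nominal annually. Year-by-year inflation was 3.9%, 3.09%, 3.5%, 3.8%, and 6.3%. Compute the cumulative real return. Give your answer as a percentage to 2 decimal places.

6.34%

Cumulative inflation factor: 1.039 × 1.0309 × 1.035 × 1.038 × 1.063 ≈ 1.22322.
Nominal growth factor: 1.30078. Real growth factor = 1.30078 / 1.22322 ≈ 1.06341.
Total real return ≈ 6.3408%.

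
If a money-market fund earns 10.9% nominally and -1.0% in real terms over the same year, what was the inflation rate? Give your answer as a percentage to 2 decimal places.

From (1+r_nom) = (1+r_real)(1+π), we get 1+π = (1 + 10.9%)/(1 − 1.0%) = 1.109/0.990 ≈ 1.12020.
So π ≈ 12.0202%.

12.02%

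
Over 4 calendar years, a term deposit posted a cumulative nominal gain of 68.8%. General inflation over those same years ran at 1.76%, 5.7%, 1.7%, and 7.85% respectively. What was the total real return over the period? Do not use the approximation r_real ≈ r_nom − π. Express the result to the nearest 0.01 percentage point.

43.08%

Cumulative inflation factor: 1.0176 × 1.057 × 1.017 × 1.0785 ≈ 1.17976.
Nominal growth factor: 1.68800. Real growth factor = 1.68800 / 1.17976 ≈ 1.43080.
Total real return ≈ 43.0801%.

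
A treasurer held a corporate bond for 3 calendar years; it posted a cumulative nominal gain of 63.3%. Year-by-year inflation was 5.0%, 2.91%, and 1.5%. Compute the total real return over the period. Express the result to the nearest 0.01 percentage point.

Cumulative inflation factor: 1.050 × 1.0291 × 1.015 ≈ 1.09676.
Nominal growth factor: 1.63300. Real growth factor = 1.63300 / 1.09676 ≈ 1.48893.
Total real return ≈ 48.8927%.

48.89%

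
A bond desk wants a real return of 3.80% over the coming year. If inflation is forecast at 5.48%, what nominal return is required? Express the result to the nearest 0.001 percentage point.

9.488%

By the Fisher equation, 1 + r_nom = (1 + 3.80%)(1 + 5.48%) = 1.0380 × 1.0548 = 1.0948824.
So r_nom = 9.48824%.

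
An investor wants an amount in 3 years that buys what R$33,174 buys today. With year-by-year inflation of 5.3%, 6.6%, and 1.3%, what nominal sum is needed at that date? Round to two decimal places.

Cumulative price-level factor: 1.053 × 1.066 × 1.013 = 1.137090474.
The nominal amount required is R$33,174 scaled up by that factor.

R$37,721.84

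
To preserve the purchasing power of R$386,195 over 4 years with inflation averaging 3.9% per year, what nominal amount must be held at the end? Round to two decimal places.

R$450,058.36

Cumulative price-level factor: (1+3.9%)^4 ≈ 1.1653655894.
The nominal amount required is R$386,195 scaled up by that factor.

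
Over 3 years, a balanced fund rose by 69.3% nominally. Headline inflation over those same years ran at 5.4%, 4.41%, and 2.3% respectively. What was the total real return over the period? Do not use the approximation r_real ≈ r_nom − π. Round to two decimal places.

50.38%

Cumulative inflation factor: 1.054 × 1.0441 × 1.023 ≈ 1.12579.
Nominal growth factor: 1.69300. Real growth factor = 1.69300 / 1.12579 ≈ 1.50383.
Total real return ≈ 50.3830%.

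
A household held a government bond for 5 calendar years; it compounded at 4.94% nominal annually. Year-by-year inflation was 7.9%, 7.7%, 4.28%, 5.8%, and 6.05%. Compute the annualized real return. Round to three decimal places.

-1.314%

Cumulative inflation factor: 1.079 × 1.077 × 1.0428 × 1.058 × 1.0605 ≈ 1.35967.
Nominal growth factor: 1.27264. Real growth factor = 1.27264 / 1.35967 ≈ 0.93599.
Annualized: 0.93599^(1/5) − 1 ≈ -0.01314.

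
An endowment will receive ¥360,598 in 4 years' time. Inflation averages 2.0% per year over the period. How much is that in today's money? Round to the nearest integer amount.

Price-level factor over 4 years: (1 + 2.0%)^4 = 1.08243216.
Purchasing power today: ¥360,598 divided by that factor.

¥333,137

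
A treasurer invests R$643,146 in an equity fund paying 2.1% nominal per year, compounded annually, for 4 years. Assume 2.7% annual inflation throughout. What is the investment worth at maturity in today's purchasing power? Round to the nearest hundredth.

R$628,247.50

Nominal value at maturity: R$643,146 × (1 + 2.1%)^4 ≈ R$698,895.98.
Price-level factor over 4 years: (1 + 2.7%)^4 ≈ 1.1124532634.
The maturity value deflated by that factor is the answer in today's purchasing power.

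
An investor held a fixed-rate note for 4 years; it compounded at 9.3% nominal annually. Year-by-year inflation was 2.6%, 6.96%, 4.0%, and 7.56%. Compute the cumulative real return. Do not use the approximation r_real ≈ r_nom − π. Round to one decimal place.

16.3%

Cumulative inflation factor: 1.026 × 1.0696 × 1.040 × 1.0756 ≈ 1.22759.
Nominal growth factor: 1.42719. Real growth factor = 1.42719 / 1.22759 ≈ 1.16259.
Total real return ≈ 16.2593%.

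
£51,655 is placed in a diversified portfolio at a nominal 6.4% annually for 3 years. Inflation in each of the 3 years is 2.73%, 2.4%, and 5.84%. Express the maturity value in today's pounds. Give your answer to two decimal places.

Nominal value at maturity: £51,655 × (1 + 6.4%)^3 ≈ £62,221.04.
Price-level factor over 3 years: 1.0273 × 1.024 × 1.0584 ≈ 1.1133893837.
Dividing the nominal maturity value by the price-level factor gives the value in today's money.

£55,884.35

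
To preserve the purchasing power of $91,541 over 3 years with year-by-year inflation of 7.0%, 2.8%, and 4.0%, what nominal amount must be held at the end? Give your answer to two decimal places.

$104,719.10

Cumulative price-level factor: 1.070 × 1.028 × 1.040 = 1.1439584.
The nominal amount required is $91,541 scaled up by that factor.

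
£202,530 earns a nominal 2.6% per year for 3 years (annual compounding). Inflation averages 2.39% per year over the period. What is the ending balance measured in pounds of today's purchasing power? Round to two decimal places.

£203,778.71

Nominal value at maturity: £202,530 × (1 + 2.6%)^3 ≈ £218,741.63.
Price-level factor over 3 years: (1 + 2.39%)^3 ≈ 1.0734272819.
The maturity value deflated by that factor is the answer in today's purchasing power.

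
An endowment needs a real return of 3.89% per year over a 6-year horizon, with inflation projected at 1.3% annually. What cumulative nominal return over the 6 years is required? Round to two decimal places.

Required annual nominal rate: (1+3.89%)(1+1.3%) − 1 = 5.24057%.
Cumulative over 6 years: (1 + 0.0524057)^6 − 1 ≈ 0.35862.

35.86%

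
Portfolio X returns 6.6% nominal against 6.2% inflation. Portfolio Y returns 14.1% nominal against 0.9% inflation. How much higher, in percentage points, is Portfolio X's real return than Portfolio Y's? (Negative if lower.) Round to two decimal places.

-12.71

Portfolio X real return: 1.066/1.062 − 1 = 0.377%.
Portfolio Y real return: 1.141/1.009 − 1 = 13.082%.
Difference: 0.377 − 13.082 = -12.705 pp.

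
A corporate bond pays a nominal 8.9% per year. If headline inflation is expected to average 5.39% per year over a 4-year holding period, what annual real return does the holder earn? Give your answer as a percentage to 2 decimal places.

3.33%

With constant rates the annual real return is the same each year: (1+8.9%)/(1+5.39%) − 1 = 0.03330.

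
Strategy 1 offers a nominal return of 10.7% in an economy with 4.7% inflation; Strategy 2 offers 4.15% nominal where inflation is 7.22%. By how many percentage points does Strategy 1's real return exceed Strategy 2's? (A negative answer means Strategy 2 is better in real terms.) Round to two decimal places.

8.59

Strategy 1 real return: 1.107/1.047 − 1 = 5.731%.
Strategy 2 real return: 1.0415/1.0722 − 1 = -2.863%.
Difference: 5.731 − (-2.863) = 8.594 pp.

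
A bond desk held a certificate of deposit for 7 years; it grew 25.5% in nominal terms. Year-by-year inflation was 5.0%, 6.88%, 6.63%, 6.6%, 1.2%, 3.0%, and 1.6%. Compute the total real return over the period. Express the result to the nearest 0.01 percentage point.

Cumulative inflation factor: 1.050 × 1.0688 × 1.0663 × 1.066 × 1.012 × 1.030 × 1.016 ≈ 1.35093.
Nominal growth factor: 1.25500. Real growth factor = 1.25500 / 1.35093 ≈ 0.92899.
Total real return ≈ -7.1012%.

-7.10%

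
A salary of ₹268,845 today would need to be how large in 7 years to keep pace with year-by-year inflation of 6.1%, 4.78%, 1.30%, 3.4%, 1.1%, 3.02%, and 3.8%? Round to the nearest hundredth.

Cumulative price-level factor: 1.061 × 1.0478 × 1.0130 × 1.034 × 1.011 × 1.0302 × 1.038 ≈ 1.2589074881.
Multiplying ₹268,845 by the price-level factor gives the future nominal sum.

₹338,450.98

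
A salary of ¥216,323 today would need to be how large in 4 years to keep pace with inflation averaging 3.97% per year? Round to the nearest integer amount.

¥252,775

Cumulative price-level factor: (1+3.97%)^4 ≈ 1.1685093072.
Multiplying ¥216,323 by the price-level factor gives the future nominal sum.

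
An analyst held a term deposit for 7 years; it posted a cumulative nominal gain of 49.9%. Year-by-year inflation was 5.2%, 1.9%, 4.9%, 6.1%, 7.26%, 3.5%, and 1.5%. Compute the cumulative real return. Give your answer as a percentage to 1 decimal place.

11.5%

Cumulative inflation factor: 1.052 × 1.019 × 1.049 × 1.061 × 1.0726 × 1.035 × 1.015 ≈ 1.34439.
Nominal growth factor: 1.49900. Real growth factor = 1.49900 / 1.34439 ≈ 1.11500.
Total real return ≈ 11.5005%.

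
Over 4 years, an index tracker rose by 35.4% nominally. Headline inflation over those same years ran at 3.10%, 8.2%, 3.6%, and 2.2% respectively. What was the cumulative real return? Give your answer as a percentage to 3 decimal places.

14.636%

Cumulative inflation factor: 1.0310 × 1.082 × 1.036 × 1.022 ≈ 1.18113.
Nominal growth factor: 1.35400. Real growth factor = 1.35400 / 1.18113 ≈ 1.14636.
Total real return ≈ 14.6363%.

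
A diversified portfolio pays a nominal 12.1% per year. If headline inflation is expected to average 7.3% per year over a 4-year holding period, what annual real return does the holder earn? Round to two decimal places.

4.47%

With constant rates the annual real return is the same each year: (1+12.1%)/(1+7.3%) − 1 = 0.04473.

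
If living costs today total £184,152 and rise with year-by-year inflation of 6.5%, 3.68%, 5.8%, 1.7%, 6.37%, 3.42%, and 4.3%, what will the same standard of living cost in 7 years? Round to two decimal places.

Cumulative price-level factor: 1.065 × 1.0368 × 1.058 × 1.017 × 1.0637 × 1.0342 × 1.043 ≈ 1.3631988719.
Multiplying £184,152 by the price-level factor gives the future nominal sum.

£251,035.80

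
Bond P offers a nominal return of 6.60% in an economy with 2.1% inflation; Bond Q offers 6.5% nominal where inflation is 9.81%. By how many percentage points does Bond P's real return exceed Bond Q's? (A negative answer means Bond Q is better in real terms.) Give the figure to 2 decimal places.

7.42

Bond P real return: 1.0660/1.021 − 1 = 4.407%.
Bond Q real return: 1.065/1.0981 − 1 = -3.014%.
Difference: 4.407 − (-3.014) = 7.421 pp.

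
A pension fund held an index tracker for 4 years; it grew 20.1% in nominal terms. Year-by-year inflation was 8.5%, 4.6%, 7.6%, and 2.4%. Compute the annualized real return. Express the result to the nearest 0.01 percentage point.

Cumulative inflation factor: 1.085 × 1.046 × 1.076 × 1.024 ≈ 1.25047.
Nominal growth factor: 1.20100. Real growth factor = 1.20100 / 1.25047 ≈ 0.96044.
Annualized: 0.96044^(1/4) − 1 ≈ -0.01004.

-1.00%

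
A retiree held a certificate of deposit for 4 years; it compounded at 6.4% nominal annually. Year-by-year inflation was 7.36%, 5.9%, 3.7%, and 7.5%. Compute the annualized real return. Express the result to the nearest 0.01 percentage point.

Cumulative inflation factor: 1.0736 × 1.059 × 1.037 × 1.075 ≈ 1.26743.
Nominal growth factor: 1.28164. Real growth factor = 1.28164 / 1.26743 ≈ 1.01121.
Annualized: 1.01121^(1/4) − 1 ≈ 0.00279.

0.28%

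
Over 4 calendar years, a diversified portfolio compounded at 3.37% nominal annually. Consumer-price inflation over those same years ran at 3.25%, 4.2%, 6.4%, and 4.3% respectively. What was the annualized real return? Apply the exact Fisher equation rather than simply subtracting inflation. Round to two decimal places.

-1.11%

Cumulative inflation factor: 1.0325 × 1.042 × 1.064 × 1.043 ≈ 1.19394.
Nominal growth factor: 1.14177. Real growth factor = 1.14177 / 1.19394 ≈ 0.95630.
Annualized: 0.95630^(1/4) − 1 ≈ -0.01111.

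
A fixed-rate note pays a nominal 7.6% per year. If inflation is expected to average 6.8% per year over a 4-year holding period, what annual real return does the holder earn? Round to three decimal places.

0.749%

With constant rates the annual real return is the same each year: (1+7.6%)/(1+6.8%) − 1 = 0.00749.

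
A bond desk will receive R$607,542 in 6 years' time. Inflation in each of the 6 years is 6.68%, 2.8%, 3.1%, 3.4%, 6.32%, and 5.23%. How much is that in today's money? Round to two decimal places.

R$464,479.38

Price-level factor over 6 years: 1.0668 × 1.028 × 1.031 × 1.034 × 1.0632 × 1.0523 ≈ 1.3080063852.
Purchasing power today: R$607,542 divided by that factor.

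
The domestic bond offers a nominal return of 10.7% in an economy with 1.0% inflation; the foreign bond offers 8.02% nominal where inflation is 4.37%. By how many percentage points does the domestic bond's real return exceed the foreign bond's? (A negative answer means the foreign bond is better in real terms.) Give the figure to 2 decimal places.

The domestic bond real return: 1.107/1.010 − 1 = 9.604%.
The foreign bond real return: 1.0802/1.0437 − 1 = 3.497%.
Difference: 9.604 − 3.497 = 6.107 pp.

6.11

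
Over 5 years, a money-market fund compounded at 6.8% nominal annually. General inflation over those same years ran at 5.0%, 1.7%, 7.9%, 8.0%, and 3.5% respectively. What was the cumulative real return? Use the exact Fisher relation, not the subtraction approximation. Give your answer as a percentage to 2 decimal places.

7.88%

Cumulative inflation factor: 1.050 × 1.017 × 1.079 × 1.080 × 1.035 ≈ 1.28794.
Nominal growth factor: 1.38949. Real growth factor = 1.38949 / 1.28794 ≈ 1.07885.
Total real return ≈ 7.8848%.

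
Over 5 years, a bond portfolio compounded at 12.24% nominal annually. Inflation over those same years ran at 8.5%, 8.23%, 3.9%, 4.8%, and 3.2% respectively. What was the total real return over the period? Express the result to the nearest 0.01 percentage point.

Cumulative inflation factor: 1.085 × 1.0823 × 1.039 × 1.048 × 1.032 ≈ 1.31957.
Nominal growth factor: 1.78131. Real growth factor = 1.78131 / 1.31957 ≈ 1.34991.
Total real return ≈ 34.9909%.

34.99%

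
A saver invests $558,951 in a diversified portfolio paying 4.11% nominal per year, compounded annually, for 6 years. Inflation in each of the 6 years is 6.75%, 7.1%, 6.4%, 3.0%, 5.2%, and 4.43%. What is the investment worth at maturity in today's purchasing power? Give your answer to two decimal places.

$517,072.20

Nominal value at maturity: $558,951 × (1 + 4.11%)^6 ≈ $711,751.54.
Price-level factor over 6 years: 1.0675 × 1.071 × 1.064 × 1.030 × 1.052 × 1.0443 ≈ 1.3765031989.
Dividing the nominal maturity value by the price-level factor gives the value in today's money.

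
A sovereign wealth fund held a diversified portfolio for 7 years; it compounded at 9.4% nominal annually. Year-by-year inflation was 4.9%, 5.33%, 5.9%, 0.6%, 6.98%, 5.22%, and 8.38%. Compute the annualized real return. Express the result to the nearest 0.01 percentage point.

3.89%

Cumulative inflation factor: 1.049 × 1.0533 × 1.059 × 1.006 × 1.0698 × 1.0522 × 1.0838 ≈ 1.43606.
Nominal growth factor: 1.87552. Real growth factor = 1.87552 / 1.43606 ≈ 1.30602.
Annualized: 1.30602^(1/7) − 1 ≈ 0.03888.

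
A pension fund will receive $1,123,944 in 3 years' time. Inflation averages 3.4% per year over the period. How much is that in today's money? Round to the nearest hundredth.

Price-level factor over 3 years: (1 + 3.4%)^3 = 1.105507304.
Purchasing power today: $1,123,944 divided by that factor.

$1,016,677.14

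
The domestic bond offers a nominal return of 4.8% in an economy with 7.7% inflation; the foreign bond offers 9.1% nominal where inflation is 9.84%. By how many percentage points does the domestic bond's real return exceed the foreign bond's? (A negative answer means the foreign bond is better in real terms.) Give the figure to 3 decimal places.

The domestic bond real return: 1.048/1.077 − 1 = -2.6927%.
The foreign bond real return: 1.091/1.0984 − 1 = -0.6737%.
Difference: -2.6927 − (-0.6737) = -2.0190 pp.

-2.019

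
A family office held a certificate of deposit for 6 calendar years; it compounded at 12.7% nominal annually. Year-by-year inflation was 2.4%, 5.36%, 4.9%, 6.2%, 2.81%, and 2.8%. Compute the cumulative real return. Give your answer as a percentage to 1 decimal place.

Cumulative inflation factor: 1.024 × 1.0536 × 1.049 × 1.062 × 1.0281 × 1.028 ≈ 1.27029.
Nominal growth factor: 2.04901. Real growth factor = 2.04901 / 1.27029 ≈ 1.61302.
Total real return ≈ 61.3018%.

61.3%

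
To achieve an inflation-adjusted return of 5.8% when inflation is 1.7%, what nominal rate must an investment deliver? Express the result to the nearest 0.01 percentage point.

By the Fisher equation, 1 + r_nom = (1 + 5.8%)(1 + 1.7%) = 1.058 × 1.017 = 1.075986.
So r_nom = 7.5986%.

7.60%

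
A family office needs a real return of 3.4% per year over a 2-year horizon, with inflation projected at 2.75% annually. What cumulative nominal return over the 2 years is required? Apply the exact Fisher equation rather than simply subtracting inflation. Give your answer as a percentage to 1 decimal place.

12.9%

Required annual nominal rate: (1+3.4%)(1+2.75%) − 1 = 6.2435%.
Cumulative over 2 years: (1 + 0.062435)^2 − 1 ≈ 0.12877.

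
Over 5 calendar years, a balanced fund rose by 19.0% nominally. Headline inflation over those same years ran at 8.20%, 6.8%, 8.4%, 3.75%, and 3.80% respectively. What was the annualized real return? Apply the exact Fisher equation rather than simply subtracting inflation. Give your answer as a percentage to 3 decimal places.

Cumulative inflation factor: 1.0820 × 1.068 × 1.084 × 1.0375 × 1.0380 ≈ 1.34900.
Nominal growth factor: 1.19000. Real growth factor = 1.19000 / 1.34900 ≈ 0.88213.
Annualized: 0.88213^(1/5) − 1 ≈ -0.02477.

-2.477%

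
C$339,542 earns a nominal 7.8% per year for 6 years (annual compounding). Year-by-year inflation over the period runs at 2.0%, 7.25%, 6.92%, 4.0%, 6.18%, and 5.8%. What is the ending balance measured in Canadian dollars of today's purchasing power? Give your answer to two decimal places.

C$389,931.14

Nominal value at maturity: C$339,542 × (1 + 7.8%)^6 ≈ C$532,851.35.
Price-level factor over 6 years: 1.020 × 1.0725 × 1.0692 × 1.040 × 1.0618 × 1.058 ≈ 1.3665267915.
The maturity value deflated by that factor is the answer in today's purchasing power.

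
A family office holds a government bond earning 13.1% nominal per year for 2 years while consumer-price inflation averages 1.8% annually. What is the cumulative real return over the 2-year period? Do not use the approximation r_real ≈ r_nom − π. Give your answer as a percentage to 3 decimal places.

The annual real rate is (1+13.1%)/(1+1.8%) − 1 = 11.1002%.
Compounded over 2 years: (1 + 0.111002)^2 − 1 ≈ 0.23433.

23.433%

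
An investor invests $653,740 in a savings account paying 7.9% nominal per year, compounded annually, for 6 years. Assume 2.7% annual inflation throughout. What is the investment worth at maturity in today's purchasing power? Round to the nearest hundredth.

Nominal value at maturity: $653,740 × (1 + 7.9%)^6 ≈ $1,031,653.19.
Price-level factor over 6 years: (1 + 2.7%)^6 ≈ 1.1733367181.
Dividing the nominal maturity value by the price-level factor gives the value in today's money.

$879,247.34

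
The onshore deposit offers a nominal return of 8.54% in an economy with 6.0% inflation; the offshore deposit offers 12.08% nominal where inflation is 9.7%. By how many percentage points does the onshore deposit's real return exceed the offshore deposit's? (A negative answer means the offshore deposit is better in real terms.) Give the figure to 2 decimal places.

0.23

The onshore deposit real return: 1.0854/1.060 − 1 = 2.396%.
The offshore deposit real return: 1.1208/1.097 − 1 = 2.170%.
Difference: 2.396 − 2.170 = 0.226 pp.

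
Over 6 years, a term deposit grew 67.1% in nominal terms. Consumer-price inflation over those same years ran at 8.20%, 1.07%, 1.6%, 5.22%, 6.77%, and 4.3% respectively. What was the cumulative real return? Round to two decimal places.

28.35%

Cumulative inflation factor: 1.0820 × 1.0107 × 1.016 × 1.0522 × 1.0677 × 1.043 ≈ 1.30189.
Nominal growth factor: 1.67100. Real growth factor = 1.67100 / 1.30189 ≈ 1.28352.
Total real return ≈ 28.3516%.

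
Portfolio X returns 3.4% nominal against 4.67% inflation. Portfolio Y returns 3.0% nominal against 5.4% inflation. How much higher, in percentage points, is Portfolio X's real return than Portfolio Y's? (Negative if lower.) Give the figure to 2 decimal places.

Portfolio X real return: 1.034/1.0467 − 1 = -1.213%.
Portfolio Y real return: 1.030/1.054 − 1 = -2.277%.
Difference: -1.213 − (-2.277) = 1.064 pp.

1.06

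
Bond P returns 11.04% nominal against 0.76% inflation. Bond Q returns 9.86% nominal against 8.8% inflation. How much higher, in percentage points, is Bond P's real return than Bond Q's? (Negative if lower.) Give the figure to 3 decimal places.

Bond P real return: 1.1104/1.0076 − 1 = 10.2025%.
Bond Q real return: 1.0986/1.088 − 1 = 0.9743%.
Difference: 10.2025 − 0.9743 = 9.2282 pp.

9.228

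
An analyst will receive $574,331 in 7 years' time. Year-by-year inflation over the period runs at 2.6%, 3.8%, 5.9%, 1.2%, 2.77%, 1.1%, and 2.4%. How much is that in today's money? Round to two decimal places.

Price-level factor over 7 years: 1.026 × 1.038 × 1.059 × 1.012 × 1.0277 × 1.011 × 1.024 ≈ 1.2143354000.
Purchasing power today: $574,331 divided by that factor.

$472,959.12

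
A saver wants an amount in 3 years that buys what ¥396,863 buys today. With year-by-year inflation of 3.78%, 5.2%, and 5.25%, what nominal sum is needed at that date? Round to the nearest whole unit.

¥456,029

Cumulative price-level factor: 1.0378 × 1.052 × 1.0525 = 1.149083294.
Multiplying ¥396,863 by the price-level factor gives the future nominal sum.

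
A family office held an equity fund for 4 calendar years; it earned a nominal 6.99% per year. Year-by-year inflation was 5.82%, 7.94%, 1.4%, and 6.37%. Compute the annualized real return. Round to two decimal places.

1.55%

Cumulative inflation factor: 1.0582 × 1.0794 × 1.014 × 1.0637 ≈ 1.23199.
Nominal growth factor: 1.31031. Real growth factor = 1.31031 / 1.23199 ≈ 1.06357.
Annualized: 1.06357^(1/4) − 1 ≈ 0.01553.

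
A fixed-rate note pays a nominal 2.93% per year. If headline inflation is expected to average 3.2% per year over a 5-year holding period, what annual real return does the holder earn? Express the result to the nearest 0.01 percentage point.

-0.26%

With constant rates the annual real return is the same each year: (1+2.93%)/(1+3.2%) − 1 = -0.00262.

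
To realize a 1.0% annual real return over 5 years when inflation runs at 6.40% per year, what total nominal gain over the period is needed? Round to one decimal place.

43.3%

Required annual nominal rate: (1+1.0%)(1+6.40%) − 1 = 7.464%.
Cumulative over 5 years: (1 + 0.07464)^5 − 1 ≈ 0.43323.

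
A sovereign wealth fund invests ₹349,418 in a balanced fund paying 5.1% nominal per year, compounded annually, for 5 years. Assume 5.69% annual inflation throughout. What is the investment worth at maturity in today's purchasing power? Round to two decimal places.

Nominal value at maturity: ₹349,418 × (1 + 5.1%)^5 ≈ ₹448,083.40.
Price-level factor over 5 years: (1 + 5.69%)^5 ≈ 1.3187713071.
The maturity value deflated by that factor is the answer in today's purchasing power.

₹339,773.39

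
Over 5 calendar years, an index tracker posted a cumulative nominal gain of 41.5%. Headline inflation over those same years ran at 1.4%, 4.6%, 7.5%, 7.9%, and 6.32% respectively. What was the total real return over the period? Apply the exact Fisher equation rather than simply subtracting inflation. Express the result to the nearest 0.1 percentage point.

Cumulative inflation factor: 1.014 × 1.046 × 1.075 × 1.079 × 1.0632 ≈ 1.30802.
Nominal growth factor: 1.41500. Real growth factor = 1.41500 / 1.30802 ≈ 1.08179.
Total real return ≈ 8.1787%.

8.2%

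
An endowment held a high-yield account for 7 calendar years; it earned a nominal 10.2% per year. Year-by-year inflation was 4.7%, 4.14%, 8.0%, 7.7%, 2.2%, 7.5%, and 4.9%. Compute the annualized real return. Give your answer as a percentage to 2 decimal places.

4.38%

Cumulative inflation factor: 1.047 × 1.0414 × 1.080 × 1.077 × 1.022 × 1.075 × 1.049 ≈ 1.46163.
Nominal growth factor: 1.97365. Real growth factor = 1.97365 / 1.46163 ≈ 1.35031.
Annualized: 1.35031^(1/7) − 1 ≈ 0.04384.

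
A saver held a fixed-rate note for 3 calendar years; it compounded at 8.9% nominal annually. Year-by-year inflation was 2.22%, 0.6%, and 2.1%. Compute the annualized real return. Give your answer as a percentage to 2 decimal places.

7.15%

Cumulative inflation factor: 1.0222 × 1.006 × 1.021 ≈ 1.04993.
Nominal growth factor: 1.29147. Real growth factor = 1.29147 / 1.04993 ≈ 1.23005.
Annualized: 1.23005^(1/3) − 1 ≈ 0.07146.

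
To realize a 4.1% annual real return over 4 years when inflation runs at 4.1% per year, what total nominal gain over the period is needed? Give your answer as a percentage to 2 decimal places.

Required annual nominal rate: (1+4.1%)(1+4.1%) − 1 = 8.3681%.
Cumulative over 4 years: (1 + 0.083681)^4 − 1 ≈ 0.37913.

37.91%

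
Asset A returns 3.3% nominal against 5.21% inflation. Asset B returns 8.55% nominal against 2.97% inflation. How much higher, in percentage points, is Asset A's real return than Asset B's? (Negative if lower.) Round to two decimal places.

Asset A real return: 1.033/1.0521 − 1 = -1.815%.
Asset B real return: 1.0855/1.0297 − 1 = 5.419%.
Difference: -1.815 − 5.419 = -7.234 pp.

-7.23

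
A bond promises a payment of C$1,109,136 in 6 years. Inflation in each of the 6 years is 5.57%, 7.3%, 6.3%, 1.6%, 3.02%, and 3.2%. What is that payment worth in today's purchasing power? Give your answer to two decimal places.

C$852,739.43

Price-level factor over 6 years: 1.0557 × 1.073 × 1.063 × 1.016 × 1.0302 × 1.032 ≈ 1.3006739997.
Purchasing power today: C$1,109,136 divided by that factor.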